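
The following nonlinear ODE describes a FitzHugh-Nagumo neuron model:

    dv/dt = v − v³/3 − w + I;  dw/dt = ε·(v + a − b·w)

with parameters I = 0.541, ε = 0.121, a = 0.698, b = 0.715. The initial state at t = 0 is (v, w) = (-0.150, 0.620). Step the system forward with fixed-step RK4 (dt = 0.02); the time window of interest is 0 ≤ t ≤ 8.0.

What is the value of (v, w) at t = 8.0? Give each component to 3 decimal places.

(v, w) = (-1.299, -0.114)

t=0.000: state=(-0.150, 0.620)
step 1 (dt=0.02): k1=(-0.228, 0.013), k2=(-0.230, 0.012), k3=(-0.230, 0.012), k4=(-0.233, 0.012); state += dt/6·(k1+2k2+2k3+k4)
t=0.020: state=(-0.155, 0.620)
t=0.040: state=(-0.159, 0.620)
t=0.060: state=(-0.164, 0.621)
continuing one RK4 step at a time; state shown every 25 steps (Δt=0.5):
t=0.500: state=(-0.297, 0.622)
t=1.000: state=(-0.527, 0.613)
t=1.500: state=(-0.841, 0.588)
t=2.000: state=(-1.183, 0.545)
t=2.500: state=(-1.442, 0.484)
t=3.000: state=(-1.572, 0.415)
t=3.500: state=(-1.611, 0.345)
t=4.000: state=(-1.605, 0.276)
t=4.500: state=(-1.579, 0.211)
t=5.000: state=(-1.544, 0.151)
t=5.500: state=(-1.506, 0.096)
t=6.000: state=(-1.467, 0.045)
t=6.500: state=(-1.426, -0.001)
t=7.000: state=(-1.384, -0.043)
t=7.500: state=(-1.342, -0.080)
t=8.000: state=(-1.299, -0.114)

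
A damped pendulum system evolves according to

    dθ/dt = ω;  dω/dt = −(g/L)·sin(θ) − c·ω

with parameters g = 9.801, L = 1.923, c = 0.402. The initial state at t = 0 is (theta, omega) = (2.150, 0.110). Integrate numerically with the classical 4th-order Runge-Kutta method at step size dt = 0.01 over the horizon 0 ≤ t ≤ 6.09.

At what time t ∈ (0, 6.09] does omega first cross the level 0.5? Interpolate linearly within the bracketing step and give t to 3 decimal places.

t = 1.920

t=0.000: state=(2.150, 0.110)
step 1 (dt=0.01): k1=(0.110, -4.310), k2=(0.088, -4.299), k3=(0.089, -4.300), k4=(0.067, -4.290); state += dt/6·(k1+2k2+2k3+k4)
t=0.010: state=(2.151, 0.067)
t=0.020: state=(2.151, 0.024)
t=0.030: state=(2.151, -0.018)
continuing one RK4 step at a time; state shown every 20 steps (Δt=0.2):
t=0.200: state=(2.088, -0.727)
t=0.400: state=(1.859, -1.566)
t=0.600: state=(1.461, -2.413)
t=0.800: state=(0.902, -3.124)
t=1.000: state=(0.240, -3.402)
t=1.200: state=(-0.415, -3.045)
t=1.400: state=(-0.944, -2.188)
t=1.600: state=(-1.278, -1.137)
t=1.800: state=(-1.400, -0.093)
t=1.920: state=(-1.375, 0.499)
next step: t=1.930: state=(-1.370, 0.547) — omega has crossed 0.5
linear interpolation between t=1.920 (0.49943) and t=1.930 (0.54730) → t≈1.920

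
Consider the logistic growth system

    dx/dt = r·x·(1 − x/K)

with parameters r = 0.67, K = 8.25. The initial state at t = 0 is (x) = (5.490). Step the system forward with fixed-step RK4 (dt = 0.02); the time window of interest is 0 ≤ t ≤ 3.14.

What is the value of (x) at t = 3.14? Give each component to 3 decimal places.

(x) = (7.773)

t=0.000: state=(5.490)
step 1 (dt=0.02): k1=(1.231), k2=(1.228), k3=(1.228), k4=(1.225); state += dt/6·(k1+2k2+2k3+k4)
t=0.020: state=(5.515)
t=0.040: state=(5.539)
t=0.060: state=(5.563)
continuing one RK4 step at a time; state shown every 10 steps (Δt=0.2):
t=0.200: state=(5.730)
t=0.400: state=(5.959)
t=0.600: state=(6.174)
t=0.800: state=(6.375)
t=1.000: state=(6.562)
t=1.200: state=(6.735)
t=1.400: state=(6.894)
t=1.600: state=(7.039)
t=1.800: state=(7.171)
t=2.000: state=(7.290)
t=2.200: state=(7.398)
t=2.400: state=(7.495)
t=2.600: state=(7.582)
t=2.800: state=(7.660)
t=3.000: state=(7.729)
t=3.140: state=(7.773)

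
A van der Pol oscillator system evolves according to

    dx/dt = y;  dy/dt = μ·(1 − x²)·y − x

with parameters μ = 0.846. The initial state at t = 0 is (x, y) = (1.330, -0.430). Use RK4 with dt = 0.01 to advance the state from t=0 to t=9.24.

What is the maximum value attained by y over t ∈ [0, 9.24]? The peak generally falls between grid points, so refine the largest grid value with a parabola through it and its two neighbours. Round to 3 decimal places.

max y = 2.509

t=0.000: state=(1.330, -0.430)
step 1 (dt=0.01): k1=(-0.430, -1.050), k2=(-0.435, -1.047), k3=(-0.435, -1.047), k4=(-0.440, -1.043); state += dt/6·(k1+2k2+2k3+k4)
t=0.010: state=(1.326, -0.440)
t=0.020: state=(1.321, -0.451)
t=0.030: state=(1.317, -0.461)
continuing one RK4 step at a time; state shown every 50 steps (Δt=0.5):
t=0.500: state=(0.992, -0.918)
t=1.000: state=(0.391, -1.527)
t=1.500: state=(-0.563, -2.239)
t=2.000: state=(-1.588, -1.473)
t=2.500: state=(-1.915, 0.009)
t=3.000: state=(-1.742, 0.590)
t=3.500: state=(-1.364, 0.919)
t=4.000: state=(-0.801, 1.375)
t=4.500: state=(0.072, 2.167)
t=5.000: state=(1.272, 2.270)
t=5.500: state=(1.962, 0.456)
t=6.000: state=(1.922, -0.438)
t=6.500: state=(1.612, -0.771)
t=7.000: state=(1.149, -1.106)
t=7.500: state=(0.463, -1.702)
t=8.000: state=(-0.600, -2.495)
t=8.500: state=(-1.709, -1.487)
t=9.000: state=(-2.004, 0.087)
t=9.240: state=(-1.941, 0.407)
largest grid value and its neighbours: y(4.790)=2.50829, y(4.800)=2.50909, y(4.810)=2.50880
parabola through these three points peaks at t≈4.802 with y≈2.50912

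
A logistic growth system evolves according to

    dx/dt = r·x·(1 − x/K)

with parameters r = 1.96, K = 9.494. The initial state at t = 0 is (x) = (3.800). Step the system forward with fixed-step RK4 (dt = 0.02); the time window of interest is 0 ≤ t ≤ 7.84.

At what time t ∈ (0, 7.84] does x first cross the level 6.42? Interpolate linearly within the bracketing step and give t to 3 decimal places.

t = 0.582

t=0.000: state=(3.800)
step 1 (dt=0.02): k1=(4.467), k2=(4.484), k3=(4.484), k4=(4.500); state += dt/6·(k1+2k2+2k3+k4)
t=0.020: state=(3.890)
t=0.040: state=(3.980)
t=0.060: state=(4.071)
continuing one RK4 step at a time; state shown every 25 steps (Δt=0.5):
t=0.500: state=(6.077)
t=0.580: state=(6.412)
next step: t=0.600: state=(6.493) — x has crossed 6.42
linear interpolation between t=0.580 (6.41157) and t=0.600 (6.49261) → t≈0.582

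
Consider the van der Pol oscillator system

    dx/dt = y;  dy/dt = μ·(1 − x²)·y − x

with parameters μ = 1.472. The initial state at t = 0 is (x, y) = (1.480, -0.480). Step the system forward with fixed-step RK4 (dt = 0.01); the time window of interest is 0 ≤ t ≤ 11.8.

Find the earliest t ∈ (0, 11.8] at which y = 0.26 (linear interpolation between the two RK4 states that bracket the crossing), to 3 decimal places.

t = 2.570

t=0.000: state=(1.480, -0.480)
step 1 (dt=0.01): k1=(-0.480, -0.639), k2=(-0.483, -0.636), k3=(-0.483, -0.636), k4=(-0.486, -0.633); state += dt/6·(k1+2k2+2k3+k4)
t=0.010: state=(1.475, -0.486)
t=0.020: state=(1.470, -0.493)
t=0.030: state=(1.465, -0.499)
continuing one RK4 step at a time; state shown every 50 steps (Δt=0.5):
t=0.500: state=(1.164, -0.795)
t=1.000: state=(0.641, -1.384)
t=1.500: state=(-0.372, -2.819)
t=2.000: state=(-1.753, -1.676)
t=2.500: state=(-1.994, 0.190)
t=2.570: state=(-1.978, 0.260)
next step: t=2.580: state=(-1.975, 0.268) — y has crossed 0.26
linear interpolation between t=2.570 (0.25987) and t=2.580 (0.26834) → t≈2.570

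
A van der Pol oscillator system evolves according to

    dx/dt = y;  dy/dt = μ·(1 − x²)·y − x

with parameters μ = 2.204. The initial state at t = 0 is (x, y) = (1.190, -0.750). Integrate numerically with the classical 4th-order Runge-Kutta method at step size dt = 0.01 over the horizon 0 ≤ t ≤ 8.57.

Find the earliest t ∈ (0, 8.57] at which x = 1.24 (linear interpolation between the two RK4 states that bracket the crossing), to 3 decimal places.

t=0.000: state=(1.190, -0.750)
step 1 (dt=0.01): k1=(-0.750, -0.502), k2=(-0.753, -0.511), k3=(-0.753, -0.511), k4=(-0.755, -0.520); state += dt/6·(k1+2k2+2k3+k4)
t=0.010: state=(1.182, -0.755)
t=0.020: state=(1.175, -0.760)
t=0.030: state=(1.167, -0.766)
continuing one RK4 step at a time; state shown every 50 steps (Δt=0.5):
t=0.500: state=(0.705, -1.324)
t=1.000: state=(-0.425, -3.618)
t=1.500: state=(-1.953, -0.907)
t=2.000: state=(-1.979, 0.259)
t=2.500: state=(-1.827, 0.334)
t=3.000: state=(-1.645, 0.396)
t=3.500: state=(-1.423, 0.502)
t=4.000: state=(-1.124, 0.728)
t=4.500: state=(-0.625, 1.415)
t=5.000: state=(0.605, 3.841)
t=5.150: state=(1.205, 3.905)
next step: t=5.160: state=(1.244, 3.850) — x has crossed 1.24
linear interpolation between t=5.150 (1.20518) and t=5.160 (1.24396) → t≈5.159

t = 5.159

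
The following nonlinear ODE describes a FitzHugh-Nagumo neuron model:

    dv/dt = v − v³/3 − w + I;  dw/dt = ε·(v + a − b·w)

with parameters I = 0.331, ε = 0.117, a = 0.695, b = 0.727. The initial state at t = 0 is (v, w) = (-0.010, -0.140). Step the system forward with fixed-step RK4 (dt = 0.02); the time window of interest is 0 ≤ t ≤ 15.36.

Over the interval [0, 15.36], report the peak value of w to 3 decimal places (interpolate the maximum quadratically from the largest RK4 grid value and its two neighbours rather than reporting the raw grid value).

t=0.000: state=(-0.010, -0.140)
step 1 (dt=0.02): k1=(0.461, 0.092), k2=(0.465, 0.093), k3=(0.465, 0.093), k4=(0.468, 0.093); state += dt/6·(k1+2k2+2k3+k4)
t=0.020: state=(-0.001, -0.138)
t=0.040: state=(0.009, -0.136)
t=0.060: state=(0.018, -0.134)
continuing one RK4 step at a time; state shown every 25 steps (Δt=0.5):
t=0.500: state=(0.273, -0.087)
t=1.000: state=(0.679, -0.017)
t=1.500: state=(1.152, 0.076)
t=2.000: state=(1.510, 0.190)
t=2.500: state=(1.664, 0.314)
t=3.000: state=(1.689, 0.437)
t=3.500: state=(1.659, 0.554)
t=4.000: state=(1.608, 0.665)
t=4.500: state=(1.549, 0.767)
t=5.000: state=(1.483, 0.862)
t=5.500: state=(1.413, 0.949)
t=6.000: state=(1.338, 1.028)
t=6.500: state=(1.255, 1.099)
t=7.000: state=(1.164, 1.163)
t=7.500: state=(1.061, 1.218)
t=8.000: state=(0.938, 1.264)
t=8.500: state=(0.786, 1.301)
t=9.000: state=(0.583, 1.326)
t=9.500: state=(0.289, 1.336)
t=10.000: state=(-0.175, 1.324)
t=10.500: state=(-0.884, 1.280)
t=11.000: state=(-1.605, 1.193)
t=11.500: state=(-1.928, 1.080)
t=12.000: state=(-1.986, 0.962)
t=12.500: state=(-1.969, 0.849)
t=13.000: state=(-1.936, 0.741)
t=13.500: state=(-1.899, 0.641)
t=14.000: state=(-1.862, 0.546)
t=14.500: state=(-1.825, 0.457)
t=15.000: state=(-1.788, 0.375)
t=15.360: state=(-1.762, 0.319)
largest grid value and its neighbours: w(9.500)=1.33598, w(9.520)=1.33600, w(9.540)=1.33597
parabola through these three points peaks at t≈9.517 with w≈1.33600

max w = 1.336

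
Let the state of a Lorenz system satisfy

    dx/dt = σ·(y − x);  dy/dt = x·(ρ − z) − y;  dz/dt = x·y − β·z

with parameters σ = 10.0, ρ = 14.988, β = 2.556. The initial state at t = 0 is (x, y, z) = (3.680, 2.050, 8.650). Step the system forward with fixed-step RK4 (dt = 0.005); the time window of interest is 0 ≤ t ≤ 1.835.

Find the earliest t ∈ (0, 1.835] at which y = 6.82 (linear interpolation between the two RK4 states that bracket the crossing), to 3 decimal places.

t=0.000: state=(3.680, 2.050, 8.650)
step 1 (dt=0.005): k1=(-16.300, 21.274, -14.565), k2=(-15.361, 21.095, -14.362), k3=(-15.389, 21.108, -14.360), k4=(-14.475, 20.939, -14.159); state += dt/6·(k1+2k2+2k3+k4)
t=0.005: state=(3.603, 2.156, 8.578)
t=0.010: state=(3.535, 2.259, 8.508)
t=0.015: state=(3.475, 2.362, 8.441)
continuing one RK4 step at a time; state shown every 20 steps (Δt=0.1):
t=0.100: state=(3.390, 4.062, 7.610)
t=0.200: state=(4.665, 6.466, 7.755)
t=0.210: state=(4.849, 6.741, 7.870)
next step: t=0.215: state=(4.945, 6.880, 7.935) — y has crossed 6.82
linear interpolation between t=0.210 (6.74095) and t=0.215 (6.88040) → t≈0.213

t = 0.213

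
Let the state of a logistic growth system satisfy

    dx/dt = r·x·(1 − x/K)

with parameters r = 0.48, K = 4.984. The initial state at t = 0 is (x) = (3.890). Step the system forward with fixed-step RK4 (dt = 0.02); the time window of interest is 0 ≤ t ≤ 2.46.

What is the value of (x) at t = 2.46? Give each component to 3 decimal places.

(x) = (4.588)

t=0.000: state=(3.890)
step 1 (dt=0.02): k1=(0.410), k2=(0.409), k3=(0.409), k4=(0.408); state += dt/6·(k1+2k2+2k3+k4)
t=0.020: state=(3.898)
t=0.040: state=(3.906)
t=0.060: state=(3.914)
continuing one RK4 step at a time; state shown every 5 steps (Δt=0.1):
t=0.100: state=(3.930)
t=0.200: state=(3.970)
t=0.300: state=(4.008)
t=0.400: state=(4.045)
t=0.500: state=(4.081)
t=0.600: state=(4.116)
t=0.700: state=(4.150)
t=0.800: state=(4.183)
t=0.900: state=(4.215)
t=1.000: state=(4.245)
t=1.100: state=(4.275)
t=1.200: state=(4.304)
t=1.300: state=(4.331)
t=1.400: state=(4.358)
t=1.500: state=(4.384)
t=1.600: state=(4.409)
t=1.700: state=(4.433)
t=1.800: state=(4.456)
t=1.900: state=(4.478)
t=2.000: state=(4.499)
t=2.100: state=(4.520)
t=2.200: state=(4.540)
t=2.300: state=(4.559)
t=2.400: state=(4.577)
t=2.460: state=(4.588)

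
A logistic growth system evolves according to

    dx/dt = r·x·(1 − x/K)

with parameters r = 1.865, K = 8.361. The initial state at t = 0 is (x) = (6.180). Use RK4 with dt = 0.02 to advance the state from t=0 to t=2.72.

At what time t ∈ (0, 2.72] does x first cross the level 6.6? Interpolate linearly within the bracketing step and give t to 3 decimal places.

t=0.000: state=(6.180)
step 1 (dt=0.02): k1=(3.007), k2=(2.980), k3=(2.980), k4=(2.953); state += dt/6·(k1+2k2+2k3+k4)
t=0.020: state=(6.240)
t=0.040: state=(6.298)
t=0.060: state=(6.356)
continuing one RK4 step at a time; state shown every 5 steps (Δt=0.1):
t=0.100: state=(6.467)
t=0.140: state=(6.574)
next step: t=0.160: state=(6.626) — x has crossed 6.6
linear interpolation between t=0.140 (6.57407) and t=0.160 (6.62592) → t≈0.150

t = 0.150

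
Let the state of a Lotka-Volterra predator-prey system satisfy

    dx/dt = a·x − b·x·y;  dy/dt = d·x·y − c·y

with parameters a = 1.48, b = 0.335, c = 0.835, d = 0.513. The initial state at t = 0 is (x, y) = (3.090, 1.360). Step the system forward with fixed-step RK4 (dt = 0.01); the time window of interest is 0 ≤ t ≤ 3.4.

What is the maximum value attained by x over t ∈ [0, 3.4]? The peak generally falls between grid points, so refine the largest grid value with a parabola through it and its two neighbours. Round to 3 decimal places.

t=0.000: state=(3.090, 1.360)
step 1 (dt=0.01): k1=(3.165, 1.020), k2=(3.176, 1.035), k3=(3.176, 1.035), k4=(3.187, 1.050); state += dt/6·(k1+2k2+2k3+k4)
t=0.010: state=(3.122, 1.370)
t=0.020: state=(3.154, 1.381)
t=0.030: state=(3.186, 1.392)
continuing one RK4 step at a time; state shown every 20 steps (Δt=0.2):
t=0.200: state=(3.761, 1.635)
t=0.400: state=(4.467, 2.110)
t=0.600: state=(5.087, 2.919)
t=0.800: state=(5.398, 4.245)
t=1.000: state=(5.131, 6.202)
t=1.200: state=(4.214, 8.516)
t=1.400: state=(2.990, 10.433)
t=1.600: state=(1.927, 11.330)
t=1.800: state=(1.211, 11.229)
t=2.000: state=(0.784, 10.505)
t=2.200: state=(0.539, 9.503)
t=2.400: state=(0.397, 8.432)
t=2.600: state=(0.315, 7.397)
t=2.800: state=(0.266, 6.447)
t=3.000: state=(0.239, 5.598)
t=3.200: state=(0.227, 4.851)
t=3.400: state=(0.225, 4.201)
largest grid value and its neighbours: x(0.810)=5.40026, x(0.820)=5.40111, x(0.830)=5.40043
parabola through these three points peaks at t≈0.821 with x≈5.40112

max x = 5.401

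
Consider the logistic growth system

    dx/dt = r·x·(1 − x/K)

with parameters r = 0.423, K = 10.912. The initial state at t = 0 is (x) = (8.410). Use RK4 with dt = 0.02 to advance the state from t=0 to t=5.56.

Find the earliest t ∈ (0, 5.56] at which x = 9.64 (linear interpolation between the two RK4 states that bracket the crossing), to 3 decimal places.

t=0.000: state=(8.410)
step 1 (dt=0.02): k1=(0.816), k2=(0.814), k3=(0.814), k4=(0.812); state += dt/6·(k1+2k2+2k3+k4)
t=0.020: state=(8.426)
t=0.040: state=(8.442)
t=0.060: state=(8.459)
continuing one RK4 step at a time; state shown every 10 steps (Δt=0.2):
t=0.200: state=(8.569)
t=0.400: state=(8.721)
t=0.600: state=(8.866)
t=0.800: state=(9.003)
t=1.000: state=(9.132)
t=1.200: state=(9.255)
t=1.400: state=(9.370)
t=1.600: state=(9.479)
t=1.800: state=(9.581)
t=1.920: state=(9.639)
next step: t=1.940: state=(9.649) — x has crossed 9.64
linear interpolation between t=1.920 (9.63906) and t=1.940 (9.64854) → t≈1.922

t = 1.922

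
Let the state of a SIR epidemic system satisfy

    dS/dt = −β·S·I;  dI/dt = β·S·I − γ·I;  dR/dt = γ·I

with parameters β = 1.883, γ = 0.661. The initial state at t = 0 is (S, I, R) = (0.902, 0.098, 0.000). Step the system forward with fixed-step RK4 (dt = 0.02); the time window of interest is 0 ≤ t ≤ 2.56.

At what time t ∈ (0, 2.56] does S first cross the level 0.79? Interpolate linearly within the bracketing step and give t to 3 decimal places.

t = 0.545

t=0.000: state=(0.902, 0.098, 0.000)
step 1 (dt=0.02): k1=(-0.166, 0.102, 0.065), k2=(-0.168, 0.102, 0.065), k3=(-0.168, 0.102, 0.065), k4=(-0.169, 0.103, 0.066); state += dt/6·(k1+2k2+2k3+k4)
t=0.020: state=(0.899, 0.100, 0.001)
t=0.040: state=(0.895, 0.102, 0.003)
t=0.060: state=(0.892, 0.104, 0.004)
continuing one RK4 step at a time; state shown every 5 steps (Δt=0.1):
t=0.100: state=(0.885, 0.109, 0.007)
t=0.200: state=(0.866, 0.120, 0.014)
t=0.300: state=(0.846, 0.132, 0.023)
t=0.400: state=(0.824, 0.144, 0.032)
t=0.500: state=(0.801, 0.157, 0.042)
t=0.540: state=(0.791, 0.163, 0.046)
next step: t=0.560: state=(0.786, 0.165, 0.048) — S has crossed 0.79
linear interpolation between t=0.540 (0.79122) and t=0.560 (0.78635) → t≈0.545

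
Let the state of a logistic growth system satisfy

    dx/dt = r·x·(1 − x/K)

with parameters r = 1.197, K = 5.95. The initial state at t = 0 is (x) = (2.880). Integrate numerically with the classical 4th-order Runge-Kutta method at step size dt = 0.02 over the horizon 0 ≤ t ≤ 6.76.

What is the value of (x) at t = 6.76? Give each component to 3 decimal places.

(x) = (5.948)

t=0.000: state=(2.880)
step 1 (dt=0.02): k1=(1.779), k2=(1.779), k3=(1.779), k4=(1.780); state += dt/6·(k1+2k2+2k3+k4)
t=0.020: state=(2.916)
t=0.040: state=(2.951)
t=0.060: state=(2.987)
continuing one RK4 step at a time; state shown every 25 steps (Δt=0.5):
t=0.500: state=(3.752)
t=1.000: state=(4.501)
t=1.500: state=(5.055)
t=2.000: state=(5.422)
t=2.500: state=(5.648)
t=3.000: state=(5.780)
t=3.500: state=(5.855)
t=4.000: state=(5.898)
t=4.500: state=(5.921)
t=5.000: state=(5.934)
t=5.500: state=(5.941)
t=6.000: state=(5.945)
t=6.500: state=(5.947)
t=6.760: state=(5.948)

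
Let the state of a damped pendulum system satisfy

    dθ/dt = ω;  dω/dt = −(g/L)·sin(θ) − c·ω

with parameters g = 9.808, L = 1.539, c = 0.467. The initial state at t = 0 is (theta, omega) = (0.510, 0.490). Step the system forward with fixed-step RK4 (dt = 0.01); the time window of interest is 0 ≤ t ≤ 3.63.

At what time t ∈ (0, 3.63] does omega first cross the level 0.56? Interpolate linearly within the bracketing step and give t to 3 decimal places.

t=0.000: state=(0.510, 0.490)
step 1 (dt=0.01): k1=(0.490, -3.340), k2=(0.473, -3.346), k3=(0.473, -3.345), k4=(0.457, -3.351); state += dt/6·(k1+2k2+2k3+k4)
t=0.010: state=(0.515, 0.457)
t=0.020: state=(0.519, 0.423)
t=0.030: state=(0.523, 0.389)
continuing one RK4 step at a time; state shown every 20 steps (Δt=0.2):
t=0.200: state=(0.541, -0.176)
t=0.400: state=(0.446, -0.746)
t=0.600: state=(0.257, -1.103)
t=0.800: state=(0.024, -1.174)
t=1.000: state=(-0.193, -0.960)
t=1.200: state=(-0.346, -0.541)
t=1.400: state=(-0.404, -0.037)
t=1.600: state=(-0.363, 0.430)
t=1.660: state=(-0.334, 0.548)
next step: t=1.670: state=(-0.328, 0.566) — omega has crossed 0.56
linear interpolation between t=1.660 (0.54752) and t=1.670 (0.56564) → t≈1.667

t = 1.667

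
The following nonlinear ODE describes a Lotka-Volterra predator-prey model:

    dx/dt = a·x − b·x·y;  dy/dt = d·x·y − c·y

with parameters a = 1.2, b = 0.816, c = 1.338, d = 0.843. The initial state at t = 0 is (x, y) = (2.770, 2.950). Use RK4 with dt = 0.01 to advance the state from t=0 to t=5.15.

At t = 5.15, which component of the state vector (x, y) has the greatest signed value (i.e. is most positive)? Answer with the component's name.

t=0.000: state=(2.770, 2.950)
step 1 (dt=0.01): k1=(-3.344, 2.941), k2=(-3.357, 2.914), k3=(-3.356, 2.914), k4=(-3.368, 2.886); state += dt/6·(k1+2k2+2k3+k4)
t=0.010: state=(2.736, 2.979)
t=0.020: state=(2.703, 3.008)
t=0.030: state=(2.669, 3.036)
continuing one RK4 step at a time; state shown every 20 steps (Δt=0.2):
t=0.200: state=(2.089, 3.399)
t=0.400: state=(1.504, 3.514)
t=0.600: state=(1.089, 3.338)
t=0.800: state=(0.825, 2.996)
t=1.000: state=(0.664, 2.596)
t=1.200: state=(0.571, 2.203)
t=1.400: state=(0.522, 1.847)
t=1.600: state=(0.504, 1.541)
t=1.800: state=(0.509, 1.284)
t=2.000: state=(0.534, 1.072)
t=2.200: state=(0.578, 0.901)
t=2.400: state=(0.642, 0.764)
t=2.600: state=(0.727, 0.656)
t=2.800: state=(0.836, 0.572)
t=3.000: state=(0.974, 0.510)
t=3.200: state=(1.143, 0.466)
t=3.400: state=(1.350, 0.440)
t=3.600: state=(1.599, 0.431)
t=3.800: state=(1.893, 0.443)
t=4.000: state=(2.233, 0.479)
t=4.200: state=(2.611, 0.552)
t=4.400: state=(3.005, 0.678)
t=4.600: state=(3.367, 0.888)
t=4.800: state=(3.609, 1.227)
t=5.000: state=(3.612, 1.733)
t=5.150: state=(3.399, 2.213)
compare at T: x=3.399, y=2.213

largest component: x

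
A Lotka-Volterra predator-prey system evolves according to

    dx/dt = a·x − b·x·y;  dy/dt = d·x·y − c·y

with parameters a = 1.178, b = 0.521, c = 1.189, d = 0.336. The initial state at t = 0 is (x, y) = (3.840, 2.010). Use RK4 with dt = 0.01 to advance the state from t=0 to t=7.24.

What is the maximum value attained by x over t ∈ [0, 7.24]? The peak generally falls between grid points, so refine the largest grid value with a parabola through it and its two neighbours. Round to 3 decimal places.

t=0.000: state=(3.840, 2.010)
step 1 (dt=0.01): k1=(0.502, 0.203), k2=(0.501, 0.205), k3=(0.501, 0.205), k4=(0.499, 0.207); state += dt/6·(k1+2k2+2k3+k4)
t=0.010: state=(3.845, 2.012)
t=0.020: state=(3.850, 2.014)
t=0.030: state=(3.855, 2.016)
continuing one RK4 step at a time; state shown every 25 steps (Δt=0.25):
t=0.250: state=(3.953, 2.072)
t=0.500: state=(4.031, 2.153)
t=0.750: state=(4.063, 2.247)
t=1.000: state=(4.044, 2.348)
t=1.250: state=(3.974, 2.443)
t=1.500: state=(3.860, 2.522)
t=1.750: state=(3.716, 2.576)
t=2.000: state=(3.560, 2.598)
t=2.250: state=(3.409, 2.586)
t=2.500: state=(3.276, 2.543)
t=2.750: state=(3.171, 2.476)
t=3.000: state=(3.099, 2.393)
t=3.250: state=(3.065, 2.302)
t=3.500: state=(3.066, 2.212)
t=3.750: state=(3.103, 2.129)
t=4.000: state=(3.172, 2.058)
t=4.250: state=(3.269, 2.003)
t=4.500: state=(3.390, 1.968)
t=4.750: state=(3.525, 1.954)
t=5.000: state=(3.668, 1.964)
t=5.250: state=(3.805, 1.997)
t=5.500: state=(3.925, 2.053)
t=5.750: state=(4.014, 2.129)
t=6.000: state=(4.059, 2.221)
t=6.250: state=(4.055, 2.320)
t=6.500: state=(3.998, 2.418)
t=6.750: state=(3.894, 2.503)
t=7.000: state=(3.757, 2.565)
t=7.240: state=(3.609, 2.595)
largest grid value and its neighbours: x(6.090)=4.06380, x(6.100)=4.06386, x(6.110)=4.06384
parabola through these three points peaks at t≈6.102 with x≈4.06386

max x = 4.064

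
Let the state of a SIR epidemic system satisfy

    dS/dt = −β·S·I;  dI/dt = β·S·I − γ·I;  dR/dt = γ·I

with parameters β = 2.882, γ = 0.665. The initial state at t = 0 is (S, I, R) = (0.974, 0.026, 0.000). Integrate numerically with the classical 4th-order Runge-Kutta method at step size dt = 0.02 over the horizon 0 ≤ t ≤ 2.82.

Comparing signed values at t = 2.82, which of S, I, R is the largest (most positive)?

largest component: R

t=0.000: state=(0.974, 0.026, 0.000)
step 1 (dt=0.02): k1=(-0.073, 0.056, 0.017), k2=(-0.074, 0.057, 0.018), k3=(-0.075, 0.057, 0.018), k4=(-0.076, 0.058, 0.018); state += dt/6·(k1+2k2+2k3+k4)
t=0.020: state=(0.973, 0.027, 0.000)
t=0.040: state=(0.971, 0.028, 0.001)
t=0.060: state=(0.969, 0.030, 0.001)
continuing one RK4 step at a time; state shown every 5 steps (Δt=0.1):
t=0.100: state=(0.966, 0.032, 0.002)
t=0.200: state=(0.956, 0.040, 0.004)
t=0.300: state=(0.944, 0.049, 0.007)
t=0.400: state=(0.929, 0.060, 0.011)
t=0.500: state=(0.912, 0.073, 0.015)
t=0.600: state=(0.891, 0.089, 0.021)
t=0.700: state=(0.866, 0.107, 0.027)
t=0.800: state=(0.837, 0.128, 0.035)
t=0.900: state=(0.804, 0.152, 0.044)
t=1.000: state=(0.767, 0.178, 0.055)
t=1.100: state=(0.726, 0.206, 0.068)
t=1.200: state=(0.681, 0.236, 0.083)
t=1.300: state=(0.633, 0.267, 0.099)
t=1.400: state=(0.584, 0.298, 0.118)
t=1.500: state=(0.533, 0.328, 0.139)
t=1.600: state=(0.483, 0.355, 0.162)
t=1.700: state=(0.435, 0.379, 0.186)
t=1.800: state=(0.389, 0.399, 0.212)
t=1.900: state=(0.346, 0.415, 0.239)
t=2.000: state=(0.306, 0.427, 0.267)
t=2.100: state=(0.270, 0.434, 0.296)
t=2.200: state=(0.238, 0.437, 0.325)
t=2.300: state=(0.210, 0.436, 0.354)
t=2.400: state=(0.185, 0.432, 0.383)
t=2.500: state=(0.164, 0.425, 0.411)
t=2.600: state=(0.145, 0.416, 0.439)
t=2.700: state=(0.129, 0.405, 0.466)
t=2.800: state=(0.115, 0.392, 0.493)
t=2.820: state=(0.112, 0.389, 0.498)
compare at T: S=0.112, I=0.389, R=0.498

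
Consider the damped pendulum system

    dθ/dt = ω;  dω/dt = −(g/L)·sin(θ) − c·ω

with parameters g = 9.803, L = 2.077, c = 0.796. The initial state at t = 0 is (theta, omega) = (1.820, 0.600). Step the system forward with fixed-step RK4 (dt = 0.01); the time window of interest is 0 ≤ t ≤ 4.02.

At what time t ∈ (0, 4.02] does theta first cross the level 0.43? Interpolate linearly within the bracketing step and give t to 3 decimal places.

t=0.000: state=(1.820, 0.600)
step 1 (dt=0.01): k1=(0.600, -5.052), k2=(0.575, -5.028), k3=(0.575, -5.028), k4=(0.550, -5.005); state += dt/6·(k1+2k2+2k3+k4)
t=0.010: state=(1.826, 0.550)
t=0.020: state=(1.831, 0.500)
t=0.030: state=(1.836, 0.451)
continuing one RK4 step at a time; state shown every 20 steps (Δt=0.2):
t=0.200: state=(1.845, -0.328)
t=0.400: state=(1.697, -1.132)
t=0.600: state=(1.399, -1.834)
t=0.800: state=(0.974, -2.368)
t=1.000: state=(0.472, -2.589)
t=1.010: state=(0.446, -2.590)
next step: t=1.020: state=(0.420, -2.589) — theta has crossed 0.43
linear interpolation between t=1.010 (0.44618) and t=1.020 (0.42029) → t≈1.016

t = 1.016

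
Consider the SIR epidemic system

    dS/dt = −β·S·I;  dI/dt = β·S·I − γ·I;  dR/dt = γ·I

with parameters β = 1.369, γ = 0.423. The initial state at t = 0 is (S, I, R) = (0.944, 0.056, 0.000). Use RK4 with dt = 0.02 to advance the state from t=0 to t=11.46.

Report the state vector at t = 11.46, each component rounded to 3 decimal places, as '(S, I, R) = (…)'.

(S, I, R) = (0.050, 0.042, 0.908)

t=0.000: state=(0.944, 0.056, 0.000)
step 1 (dt=0.02): k1=(-0.072, 0.049, 0.024), k2=(-0.073, 0.049, 0.024), k3=(-0.073, 0.049, 0.024), k4=(-0.074, 0.049, 0.024); state += dt/6·(k1+2k2+2k3+k4)
t=0.020: state=(0.943, 0.057, 0.000)
t=0.040: state=(0.941, 0.058, 0.001)
t=0.060: state=(0.940, 0.059, 0.001)
continuing one RK4 step at a time; state shown every 25 steps (Δt=0.5):
t=0.500: state=(0.900, 0.085, 0.015)
t=1.000: state=(0.838, 0.125, 0.037)
t=1.500: state=(0.756, 0.175, 0.068)
t=2.000: state=(0.658, 0.230, 0.111)
t=2.500: state=(0.552, 0.282, 0.166)
t=3.000: state=(0.449, 0.321, 0.230)
t=3.500: state=(0.357, 0.343, 0.300)
t=4.000: state=(0.282, 0.345, 0.373)
t=4.500: state=(0.224, 0.331, 0.445)
t=5.000: state=(0.180, 0.308, 0.513)
t=5.500: state=(0.147, 0.278, 0.575)
t=6.000: state=(0.123, 0.247, 0.630)
t=6.500: state=(0.105, 0.216, 0.679)
t=7.000: state=(0.091, 0.187, 0.722)
t=7.500: state=(0.081, 0.160, 0.758)
t=8.000: state=(0.073, 0.137, 0.790)
t=8.500: state=(0.067, 0.116, 0.817)
t=9.000: state=(0.062, 0.098, 0.839)
t=9.500: state=(0.059, 0.083, 0.858)
t=10.000: state=(0.056, 0.070, 0.874)
t=10.500: state=(0.053, 0.059, 0.888)
t=11.000: state=(0.051, 0.049, 0.899)
t=11.460: state=(0.050, 0.042, 0.908)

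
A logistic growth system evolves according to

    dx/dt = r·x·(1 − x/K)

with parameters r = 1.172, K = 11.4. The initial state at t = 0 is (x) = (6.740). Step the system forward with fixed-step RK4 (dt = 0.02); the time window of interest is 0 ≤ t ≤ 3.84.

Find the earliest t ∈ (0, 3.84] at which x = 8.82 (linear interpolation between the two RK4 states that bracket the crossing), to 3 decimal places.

t = 0.734

t=0.000: state=(6.740)
step 1 (dt=0.02): k1=(3.229), k2=(3.222), k3=(3.222), k4=(3.215); state += dt/6·(k1+2k2+2k3+k4)
t=0.020: state=(6.804)
t=0.040: state=(6.869)
t=0.060: state=(6.932)
continuing one RK4 step at a time; state shown every 10 steps (Δt=0.2):
t=0.200: state=(7.369)
t=0.400: state=(7.957)
t=0.600: state=(8.493)
t=0.720: state=(8.787)
next step: t=0.740: state=(8.834) — x has crossed 8.82
linear interpolation between t=0.720 (8.78722) and t=0.740 (8.83413) → t≈0.734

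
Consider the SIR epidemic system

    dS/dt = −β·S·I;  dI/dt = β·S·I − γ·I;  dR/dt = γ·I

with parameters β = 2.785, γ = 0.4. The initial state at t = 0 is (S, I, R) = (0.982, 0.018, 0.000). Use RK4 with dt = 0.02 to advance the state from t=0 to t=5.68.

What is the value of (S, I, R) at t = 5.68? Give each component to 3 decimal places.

(S, I, R) = (0.004, 0.214, 0.782)

t=0.000: state=(0.982, 0.018, 0.000)
step 1 (dt=0.02): k1=(-0.049, 0.042, 0.007), k2=(-0.050, 0.043, 0.007), k3=(-0.050, 0.043, 0.007), k4=(-0.052, 0.044, 0.008); state += dt/6·(k1+2k2+2k3+k4)
t=0.020: state=(0.981, 0.019, 0.000)
t=0.040: state=(0.980, 0.020, 0.000)
t=0.060: state=(0.979, 0.021, 0.000)
continuing one RK4 step at a time; state shown every 10 steps (Δt=0.2):
t=0.200: state=(0.970, 0.029, 0.002)
t=0.400: state=(0.950, 0.045, 0.005)
t=0.600: state=(0.921, 0.070, 0.009)
t=0.800: state=(0.877, 0.107, 0.016)
t=1.000: state=(0.815, 0.158, 0.027)
t=1.200: state=(0.733, 0.225, 0.042)
t=1.400: state=(0.633, 0.304, 0.063)
t=1.600: state=(0.522, 0.387, 0.091)
t=1.800: state=(0.412, 0.464, 0.125)
t=2.000: state=(0.312, 0.523, 0.164)
t=2.200: state=(0.231, 0.561, 0.208)
t=2.400: state=(0.168, 0.578, 0.254)
t=2.600: state=(0.122, 0.578, 0.300)
t=2.800: state=(0.088, 0.566, 0.346)
t=3.000: state=(0.065, 0.545, 0.390)
t=3.200: state=(0.048, 0.519, 0.433)
t=3.400: state=(0.036, 0.490, 0.473)
t=3.600: state=(0.028, 0.461, 0.511)
t=3.800: state=(0.022, 0.431, 0.547)
t=4.000: state=(0.017, 0.402, 0.580)
t=4.200: state=(0.014, 0.375, 0.611)
t=4.400: state=(0.011, 0.348, 0.640)
t=4.600: state=(0.009, 0.323, 0.667)
t=4.800: state=(0.008, 0.300, 0.692)
t=5.000: state=(0.007, 0.278, 0.715)
t=5.200: state=(0.006, 0.258, 0.737)
t=5.400: state=(0.005, 0.238, 0.756)
t=5.600: state=(0.004, 0.221, 0.775)
t=5.680: state=(0.004, 0.214, 0.782)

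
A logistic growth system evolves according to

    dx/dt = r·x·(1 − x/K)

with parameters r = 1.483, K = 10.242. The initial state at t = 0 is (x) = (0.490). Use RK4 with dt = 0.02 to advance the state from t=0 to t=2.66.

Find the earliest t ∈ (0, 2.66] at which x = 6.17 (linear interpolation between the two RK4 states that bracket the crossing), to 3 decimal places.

t = 2.297

t=0.000: state=(0.490)
step 1 (dt=0.02): k1=(0.692), k2=(0.701), k3=(0.701), k4=(0.711); state += dt/6·(k1+2k2+2k3+k4)
t=0.020: state=(0.504)
t=0.040: state=(0.518)
t=0.060: state=(0.533)
continuing one RK4 step at a time; state shown every 5 steps (Δt=0.1):
t=0.100: state=(0.564)
t=0.200: state=(0.648)
t=0.300: state=(0.745)
t=0.400: state=(0.854)
t=0.500: state=(0.977)
t=0.600: state=(1.116)
t=0.700: state=(1.273)
t=0.800: state=(1.447)
t=0.900: state=(1.642)
t=1.000: state=(1.856)
t=1.100: state=(2.093)
t=1.200: state=(2.350)
t=1.300: state=(2.630)
t=1.400: state=(2.930)
t=1.500: state=(3.250)
t=1.600: state=(3.587)
t=1.700: state=(3.940)
t=1.800: state=(4.305)
t=1.900: state=(4.679)
t=2.000: state=(5.057)
t=2.100: state=(5.437)
t=2.200: state=(5.813)
t=2.280: state=(6.108)
next step: t=2.300: state=(6.181) — x has crossed 6.17
linear interpolation between t=2.280 (6.10816) and t=2.300 (6.18107) → t≈2.297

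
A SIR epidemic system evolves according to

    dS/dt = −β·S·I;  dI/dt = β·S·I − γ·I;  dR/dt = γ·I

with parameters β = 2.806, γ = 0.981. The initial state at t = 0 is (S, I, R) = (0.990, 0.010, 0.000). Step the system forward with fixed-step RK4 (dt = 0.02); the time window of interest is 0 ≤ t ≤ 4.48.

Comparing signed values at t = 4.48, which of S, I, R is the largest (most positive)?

largest component: R

t=0.000: state=(0.990, 0.010, 0.000)
step 1 (dt=0.02): k1=(-0.028, 0.018, 0.010), k2=(-0.028, 0.018, 0.010), k3=(-0.028, 0.018, 0.010), k4=(-0.029, 0.019, 0.010); state += dt/6·(k1+2k2+2k3+k4)
t=0.020: state=(0.989, 0.010, 0.000)
t=0.040: state=(0.989, 0.011, 0.000)
t=0.060: state=(0.988, 0.011, 0.001)
continuing one RK4 step at a time; state shown every 10 steps (Δt=0.2):
t=0.200: state=(0.983, 0.014, 0.002)
t=0.400: state=(0.974, 0.020, 0.006)
t=0.600: state=(0.961, 0.029, 0.011)
t=0.800: state=(0.942, 0.040, 0.017)
t=1.000: state=(0.917, 0.056, 0.027)
t=1.200: state=(0.884, 0.076, 0.039)
t=1.400: state=(0.841, 0.102, 0.057)
t=1.600: state=(0.788, 0.132, 0.080)
t=1.800: state=(0.725, 0.166, 0.109)
t=2.000: state=(0.654, 0.201, 0.145)
t=2.200: state=(0.579, 0.234, 0.188)
t=2.400: state=(0.504, 0.260, 0.236)
t=2.600: state=(0.433, 0.278, 0.289)
t=2.800: state=(0.369, 0.286, 0.345)
t=3.000: state=(0.315, 0.285, 0.401)
t=3.200: state=(0.269, 0.275, 0.456)
t=3.400: state=(0.231, 0.260, 0.508)
t=3.600: state=(0.201, 0.241, 0.558)
t=3.800: state=(0.176, 0.221, 0.603)
t=4.000: state=(0.157, 0.199, 0.644)
t=4.200: state=(0.141, 0.178, 0.681)
t=4.400: state=(0.128, 0.158, 0.714)
t=4.480: state=(0.124, 0.150, 0.726)
compare at T: S=0.124, I=0.150, R=0.726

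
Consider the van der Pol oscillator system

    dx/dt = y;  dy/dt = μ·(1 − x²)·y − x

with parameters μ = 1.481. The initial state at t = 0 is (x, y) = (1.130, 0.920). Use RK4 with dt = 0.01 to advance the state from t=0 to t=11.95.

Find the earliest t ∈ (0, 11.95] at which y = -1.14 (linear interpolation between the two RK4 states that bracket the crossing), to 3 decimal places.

t = 1.660

t=0.000: state=(1.130, 0.920)
step 1 (dt=0.01): k1=(0.920, -1.507), k2=(0.912, -1.523), k3=(0.912, -1.523), k4=(0.905, -1.538); state += dt/6·(k1+2k2+2k3+k4)
t=0.010: state=(1.139, 0.905)
t=0.020: state=(1.148, 0.889)
t=0.030: state=(1.157, 0.873)
continuing one RK4 step at a time; state shown every 50 steps (Δt=0.5):
t=0.500: state=(1.374, 0.068)
t=1.000: state=(1.259, -0.476)
t=1.500: state=(0.914, -0.931)
t=1.660: state=(0.749, -1.140)
next step: t=1.670: state=(0.737, -1.155) — y has crossed -1.14
linear interpolation between t=1.660 (-1.13957) and t=1.670 (-1.15461) → t≈1.660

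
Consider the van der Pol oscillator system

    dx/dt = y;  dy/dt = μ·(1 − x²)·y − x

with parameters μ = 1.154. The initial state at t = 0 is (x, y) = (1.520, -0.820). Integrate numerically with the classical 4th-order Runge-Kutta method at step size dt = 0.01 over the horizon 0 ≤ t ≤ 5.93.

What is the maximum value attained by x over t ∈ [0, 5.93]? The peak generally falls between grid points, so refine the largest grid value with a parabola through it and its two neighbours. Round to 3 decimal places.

max x = 2.011

t=0.000: state=(1.520, -0.820)
step 1 (dt=0.01): k1=(-0.820, -0.280), k2=(-0.821, -0.286), k3=(-0.821, -0.286), k4=(-0.823, -0.291); state += dt/6·(k1+2k2+2k3+k4)
t=0.010: state=(1.512, -0.823)
t=0.020: state=(1.504, -0.826)
t=0.030: state=(1.495, -0.829)
continuing one RK4 step at a time; state shown every 20 steps (Δt=0.2):
t=0.200: state=(1.349, -0.898)
t=0.400: state=(1.158, -1.022)
t=0.600: state=(0.936, -1.207)
t=0.800: state=(0.669, -1.476)
t=1.000: state=(0.338, -1.860)
t=1.200: state=(-0.082, -2.357)
t=1.400: state=(-0.602, -2.806)
t=1.600: state=(-1.171, -2.751)
t=1.800: state=(-1.648, -1.913)
t=2.000: state=(-1.922, -0.859)
t=2.200: state=(-2.016, -0.150)
t=2.400: state=(-2.005, 0.215)
t=2.600: state=(-1.942, 0.399)
t=2.800: state=(-1.851, 0.505)
t=3.000: state=(-1.742, 0.584)
t=3.200: state=(-1.617, 0.659)
t=3.400: state=(-1.477, 0.743)
t=3.600: state=(-1.319, 0.848)
t=3.800: state=(-1.136, 0.987)
t=4.000: state=(-0.921, 1.178)
t=4.200: state=(-0.660, 1.448)
t=4.400: state=(-0.334, 1.828)
t=4.600: state=(0.079, 2.318)
t=4.800: state=(0.591, 2.764)
t=5.000: state=(1.152, 2.728)
t=5.200: state=(1.628, 1.925)
t=5.400: state=(1.906, 0.884)
t=5.600: state=(2.005, 0.169)
t=5.800: state=(1.997, -0.205)
t=5.930: state=(1.961, -0.341)
largest grid value and its neighbours: x(5.660)=2.01071, x(5.670)=2.01089, x(5.680)=2.01086
parabola through these three points peaks at t≈5.674 with x≈2.01090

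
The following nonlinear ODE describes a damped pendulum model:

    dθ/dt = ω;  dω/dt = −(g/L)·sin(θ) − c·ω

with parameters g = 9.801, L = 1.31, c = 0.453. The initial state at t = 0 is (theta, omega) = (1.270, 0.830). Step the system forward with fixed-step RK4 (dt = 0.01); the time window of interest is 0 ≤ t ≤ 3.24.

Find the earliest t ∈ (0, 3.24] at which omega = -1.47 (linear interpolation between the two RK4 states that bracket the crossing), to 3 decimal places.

t=0.000: state=(1.270, 0.830)
step 1 (dt=0.01): k1=(0.830, -7.522), k2=(0.792, -7.514), k3=(0.792, -7.513), k4=(0.755, -7.505); state += dt/6·(k1+2k2+2k3+k4)
t=0.010: state=(1.278, 0.755)
t=0.020: state=(1.285, 0.680)
t=0.030: state=(1.292, 0.605)
continuing one RK4 step at a time; state shown every 20 steps (Δt=0.2):
t=0.200: state=(1.289, -0.622)
t=0.320: state=(1.166, -1.413)
next step: t=0.330: state=(1.151, -1.475) — omega has crossed -1.47
linear interpolation between t=0.320 (-1.41316) and t=0.330 (-1.47517) → t≈0.329

t = 0.329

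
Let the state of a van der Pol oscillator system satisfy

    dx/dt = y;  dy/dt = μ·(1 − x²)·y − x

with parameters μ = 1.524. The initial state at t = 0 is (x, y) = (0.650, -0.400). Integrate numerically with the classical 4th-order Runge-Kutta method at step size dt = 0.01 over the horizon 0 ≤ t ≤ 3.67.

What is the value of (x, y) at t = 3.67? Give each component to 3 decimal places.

t=0.000: state=(0.650, -0.400)
step 1 (dt=0.01): k1=(-0.400, -1.002), k2=(-0.405, -1.006), k3=(-0.405, -1.006), k4=(-0.410, -1.010); state += dt/6·(k1+2k2+2k3+k4)
t=0.010: state=(0.646, -0.410)
t=0.020: state=(0.642, -0.420)
t=0.030: state=(0.638, -0.430)
continuing one RK4 step at a time; state shown every 20 steps (Δt=0.2):
t=0.200: state=(0.549, -0.619)
t=0.400: state=(0.399, -0.892)
t=0.600: state=(0.187, -1.246)
t=0.800: state=(-0.106, -1.698)
t=1.000: state=(-0.495, -2.170)
t=1.200: state=(-0.955, -2.347)
t=1.400: state=(-1.387, -1.856)
t=1.600: state=(-1.670, -0.967)
t=1.800: state=(-1.788, -0.263)
t=2.000: state=(-1.797, 0.128)
t=2.200: state=(-1.749, 0.327)
t=2.400: state=(-1.672, 0.442)
t=2.600: state=(-1.575, 0.525)
t=2.800: state=(-1.462, 0.604)
t=3.000: state=(-1.332, 0.696)
t=3.200: state=(-1.182, 0.814)
t=3.400: state=(-1.003, 0.980)
t=3.600: state=(-0.784, 1.225)
t=3.670: state=(-0.695, 1.339)

(x, y) = (-0.695, 1.339)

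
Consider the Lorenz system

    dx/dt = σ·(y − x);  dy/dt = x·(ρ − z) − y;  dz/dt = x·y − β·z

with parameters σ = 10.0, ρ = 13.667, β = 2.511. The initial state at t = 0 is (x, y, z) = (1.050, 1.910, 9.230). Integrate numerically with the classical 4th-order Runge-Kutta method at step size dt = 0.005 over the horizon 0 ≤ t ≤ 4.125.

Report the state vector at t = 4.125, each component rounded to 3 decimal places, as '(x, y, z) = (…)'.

t=0.000: state=(1.050, 1.910, 9.230)
step 1 (dt=0.005): k1=(8.600, 2.749, -21.171), k2=(8.454, 2.894, -20.990), k3=(8.461, 2.892, -20.991), k4=(8.322, 3.037, -20.811); state += dt/6·(k1+2k2+2k3+k4)
t=0.005: state=(1.092, 1.924, 9.125)
t=0.010: state=(1.133, 1.940, 9.022)
t=0.015: state=(1.173, 1.958, 8.920)
continuing one RK4 step at a time; state shown every 40 steps (Δt=0.2):
t=0.200: state=(2.612, 3.651, 6.393)
t=0.400: state=(5.913, 8.153, 7.950)
t=0.600: state=(8.828, 8.276, 16.509)
t=0.800: state=(4.688, 2.578, 15.361)
t=1.000: state=(2.641, 2.535, 10.470)
t=1.200: state=(3.613, 4.648, 8.014)
t=1.400: state=(6.586, 8.267, 10.312)
t=1.600: state=(7.756, 6.733, 16.117)
t=1.800: state=(4.550, 3.216, 14.127)
t=2.000: state=(3.475, 3.642, 10.439)
t=2.200: state=(4.843, 5.970, 9.411)
t=2.400: state=(7.154, 7.899, 12.817)
t=2.600: state=(6.468, 5.247, 15.303)
t=2.800: state=(4.344, 3.764, 12.702)
t=3.000: state=(4.329, 4.823, 10.430)
t=3.200: state=(5.927, 6.856, 11.136)
t=3.400: state=(6.901, 6.692, 14.157)
t=3.600: state=(5.466, 4.611, 13.984)
t=3.800: state=(4.514, 4.482, 11.766)
t=4.000: state=(5.202, 5.833, 10.999)
t=4.125: state=(6.039, 6.668, 11.864)

(x, y, z) = (6.039, 6.668, 11.864)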